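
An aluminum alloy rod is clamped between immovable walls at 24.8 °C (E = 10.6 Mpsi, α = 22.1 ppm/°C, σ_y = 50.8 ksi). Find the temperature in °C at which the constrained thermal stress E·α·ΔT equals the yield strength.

E = 10.6 Mpsi = 73.08 GPa.
σ_y = 50.8 ksi = 350.3 MPa.
E·α·ΔT = 350.3 MPa ⇒ ΔT = 350.3 / (73.08×10³ × 22.1×10⁻⁶) = 216.9 K.
T = 24.8 + 216.9 = 241.7 °C.

242 °C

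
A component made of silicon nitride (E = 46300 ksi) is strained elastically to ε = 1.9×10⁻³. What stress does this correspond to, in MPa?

607 MPa

E = 46300 ksi = 319.2 GPa.
σ = E·ε = 319200 MPa × 1.9×10⁻³ = 607 MPa.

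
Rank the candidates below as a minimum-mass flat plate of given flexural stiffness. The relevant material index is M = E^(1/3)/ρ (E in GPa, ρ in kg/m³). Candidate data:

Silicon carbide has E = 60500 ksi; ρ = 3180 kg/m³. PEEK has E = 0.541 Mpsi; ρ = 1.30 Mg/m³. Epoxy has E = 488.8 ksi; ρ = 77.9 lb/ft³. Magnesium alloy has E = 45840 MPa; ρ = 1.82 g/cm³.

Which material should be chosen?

Normalizing units and computing the index:
  silicon carbide: E = 417.1 GPa, ρ = 3180 kg/m³
  PEEK: E = 3.730 GPa, ρ = 1300 kg/m³
  epoxy: E = 3.370 GPa, ρ = 1248 kg/m³
  magnesium alloy: E = 45.84 GPa, ρ = 1820 kg/m³
  silicon carbide: M = 2.35×10⁻³
  magnesium alloy: M = 1.97×10⁻³
  epoxy: M = 1.20×10⁻³
  PEEK: M = 1.19×10⁻³
Silicon carbide has the largest M.

silicon carbide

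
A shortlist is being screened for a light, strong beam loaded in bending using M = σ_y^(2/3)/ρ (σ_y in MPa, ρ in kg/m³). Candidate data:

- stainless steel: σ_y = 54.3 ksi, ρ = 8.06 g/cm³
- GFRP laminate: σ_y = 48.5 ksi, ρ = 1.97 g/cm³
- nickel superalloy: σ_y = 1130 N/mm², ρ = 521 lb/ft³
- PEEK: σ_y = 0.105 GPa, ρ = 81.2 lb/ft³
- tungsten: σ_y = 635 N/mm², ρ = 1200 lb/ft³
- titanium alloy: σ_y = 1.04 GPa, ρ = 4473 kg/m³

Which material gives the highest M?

GFRP laminate

In SI units:
  stainless steel: σ_y = 374.4 MPa, ρ = 8060 kg/m³
  GFRP laminate: σ_y = 334.4 MPa, ρ = 1970 kg/m³
  nickel superalloy: σ_y = 1130 MPa, ρ = 8346 kg/m³
  PEEK: σ_y = 105.0 MPa, ρ = 1301 kg/m³
  tungsten: σ_y = 635.0 MPa, ρ = 19220 kg/m³
  titanium alloy: σ_y = 1040 MPa, ρ = 4473 kg/m³
  GFRP laminate: M = 24.5×10⁻³
  titanium alloy: M = 22.9×10⁻³
  PEEK: M = 17.1×10⁻³
  nickel superalloy: M = 13.0×10⁻³
  stainless steel: M = 6.44×10⁻³
  tungsten: M = 3.84×10⁻³
GFRP laminate ranks first.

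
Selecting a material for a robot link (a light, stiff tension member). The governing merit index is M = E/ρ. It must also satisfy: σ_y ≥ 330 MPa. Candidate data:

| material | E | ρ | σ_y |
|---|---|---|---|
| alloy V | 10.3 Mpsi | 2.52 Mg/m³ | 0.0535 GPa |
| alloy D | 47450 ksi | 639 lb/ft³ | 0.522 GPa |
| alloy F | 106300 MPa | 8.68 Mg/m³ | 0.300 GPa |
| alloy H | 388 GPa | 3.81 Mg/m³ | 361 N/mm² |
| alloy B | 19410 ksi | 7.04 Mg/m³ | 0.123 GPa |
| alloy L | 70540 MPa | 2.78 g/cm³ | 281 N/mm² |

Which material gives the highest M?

alloy H

Screen on constraints: σ_y ≥ 330 MPa. Survivors: alloy D, alloy H.
Normalizing units and computing the index:
  alloy D: E = 327.2 GPa, ρ = 10240 kg/m³
  alloy H: E = 388.0 GPa, ρ = 3810 kg/m³
  alloy H: M = 102 MN·m/kg
  alloy D: M = 32.0 MN·m/kg
Alloy H has the largest M.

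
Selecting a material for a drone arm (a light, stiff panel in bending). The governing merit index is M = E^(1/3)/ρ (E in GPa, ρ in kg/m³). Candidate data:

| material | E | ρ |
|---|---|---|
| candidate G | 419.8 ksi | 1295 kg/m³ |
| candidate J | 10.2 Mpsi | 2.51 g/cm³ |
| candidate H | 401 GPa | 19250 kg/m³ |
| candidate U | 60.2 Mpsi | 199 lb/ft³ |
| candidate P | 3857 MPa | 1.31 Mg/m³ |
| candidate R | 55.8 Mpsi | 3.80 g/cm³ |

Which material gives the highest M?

candidate U

Putting every candidate on a common basis:
  candidate G: E = 2.894 GPa, ρ = 1295 kg/m³
  candidate J: E = 70.33 GPa, ρ = 2510 kg/m³
  candidate H: E = 401.0 GPa, ρ = 19250 kg/m³
  candidate U: E = 415.1 GPa, ρ = 3188 kg/m³
  candidate P: E = 3.857 GPa, ρ = 1310 kg/m³
  candidate R: E = 384.7 GPa, ρ = 3800 kg/m³
  candidate U: M = 2.34×10⁻³
  candidate R: M = 1.91×10⁻³
  candidate J: M = 1.64×10⁻³
  candidate P: M = 1.20×10⁻³
  candidate G: M = 1.10×10⁻³
  candidate H: M = 0.383×10⁻³
Candidate U ranks first.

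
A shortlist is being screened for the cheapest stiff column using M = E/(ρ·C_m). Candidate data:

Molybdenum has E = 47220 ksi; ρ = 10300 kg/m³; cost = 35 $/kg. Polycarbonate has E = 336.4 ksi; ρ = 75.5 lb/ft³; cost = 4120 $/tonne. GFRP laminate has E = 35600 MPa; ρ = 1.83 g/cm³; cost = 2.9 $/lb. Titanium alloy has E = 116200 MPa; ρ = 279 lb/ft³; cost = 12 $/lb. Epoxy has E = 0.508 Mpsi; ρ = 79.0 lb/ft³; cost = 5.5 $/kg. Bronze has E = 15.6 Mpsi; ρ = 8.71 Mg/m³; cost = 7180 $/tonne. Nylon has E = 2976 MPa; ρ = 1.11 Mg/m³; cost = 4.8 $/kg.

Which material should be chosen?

Normalizing units and computing the index:
  molybdenum: E = 325.6 GPa, ρ = 10300 kg/m³, cost = 35.00 $/kg
  polycarbonate: E = 2.319 GPa, ρ = 1209 kg/m³, cost = 4.120 $/kg
  GFRP laminate: E = 35.60 GPa, ρ = 1830 kg/m³, cost = 6.393 $/kg
  titanium alloy: E = 116.2 GPa, ρ = 4469 kg/m³, cost = 26.46 $/kg
  epoxy: E = 3.503 GPa, ρ = 1265 kg/m³, cost = 5.500 $/kg
  bronze: E = 107.6 GPa, ρ = 8710 kg/m³, cost = 7.180 $/kg
  nylon: E = 2.976 GPa, ρ = 1110 kg/m³, cost = 4.800 $/kg
  GFRP laminate: M = 3.04 MN·m per $
  bronze: M = 1.72 MN·m per $
  titanium alloy: M = 0.983 MN·m per $
  molybdenum: M = 0.903 MN·m per $
  nylon: M = 0.559 MN·m per $
  epoxy: M = 0.503 MN·m per $
  polycarbonate: M = 0.465 MN·m per $
Highest index: GFRP laminate.

GFRP laminate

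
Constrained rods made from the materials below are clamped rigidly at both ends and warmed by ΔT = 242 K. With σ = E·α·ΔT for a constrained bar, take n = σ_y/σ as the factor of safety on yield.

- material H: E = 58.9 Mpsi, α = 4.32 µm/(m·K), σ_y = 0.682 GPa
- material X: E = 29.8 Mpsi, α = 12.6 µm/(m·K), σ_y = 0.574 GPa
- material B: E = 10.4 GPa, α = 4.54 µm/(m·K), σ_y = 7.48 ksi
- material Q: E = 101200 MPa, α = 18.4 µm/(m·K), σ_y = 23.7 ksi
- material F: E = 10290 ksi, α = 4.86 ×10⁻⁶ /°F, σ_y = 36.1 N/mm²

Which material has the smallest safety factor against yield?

With everything in SI (GPa, ×10⁻⁶/K, MPa):
  material H: E = 406.1, α = 4.32, σ_y = 682.0 → σ = 425 MPa, n = 1.61
  material X: E = 205.5, α = 12.6, σ_y = 574.0 → σ = 627 MPa, n = 0.916
  material B: E = 10.40, α = 4.54, σ_y = 51.57 → σ = 11.4 MPa, n = 4.51
  material Q: E = 101.2, α = 18.4, σ_y = 163.4 → σ = 451 MPa, n = 0.363
  material F: E = 70.95, α = 8.75, σ_y = 36.10 → σ = 150 MPa, n = 0.240
The minimum is material F at n = 0.240.

material F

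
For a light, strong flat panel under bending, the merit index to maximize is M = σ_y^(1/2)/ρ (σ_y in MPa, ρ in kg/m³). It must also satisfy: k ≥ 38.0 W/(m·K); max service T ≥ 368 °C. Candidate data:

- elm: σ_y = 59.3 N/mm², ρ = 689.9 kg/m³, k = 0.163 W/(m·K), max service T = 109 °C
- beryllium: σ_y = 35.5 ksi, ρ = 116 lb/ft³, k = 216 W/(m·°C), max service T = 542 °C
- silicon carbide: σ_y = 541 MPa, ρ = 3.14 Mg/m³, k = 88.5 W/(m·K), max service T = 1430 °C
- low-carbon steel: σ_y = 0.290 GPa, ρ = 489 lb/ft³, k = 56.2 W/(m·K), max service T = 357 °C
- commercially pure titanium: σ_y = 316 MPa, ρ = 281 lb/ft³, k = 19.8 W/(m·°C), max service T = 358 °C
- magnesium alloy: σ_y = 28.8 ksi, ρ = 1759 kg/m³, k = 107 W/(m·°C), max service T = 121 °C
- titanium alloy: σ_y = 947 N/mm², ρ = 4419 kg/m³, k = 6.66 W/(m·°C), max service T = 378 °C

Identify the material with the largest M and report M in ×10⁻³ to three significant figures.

Screen on constraints: k ≥ 38.0 W/(m·K); max service T ≥ 368 °C. Survivors: beryllium, silicon carbide.
After converting to SI:
  beryllium: σ_y = 244.8 MPa, ρ = 1858 kg/m³
  silicon carbide: σ_y = 541.0 MPa, ρ = 3140 kg/m³
  beryllium: M = 8.42×10⁻³
  silicon carbide: M = 7.41×10⁻³
Highest index: beryllium.

beryllium, M = 8.42×10⁻³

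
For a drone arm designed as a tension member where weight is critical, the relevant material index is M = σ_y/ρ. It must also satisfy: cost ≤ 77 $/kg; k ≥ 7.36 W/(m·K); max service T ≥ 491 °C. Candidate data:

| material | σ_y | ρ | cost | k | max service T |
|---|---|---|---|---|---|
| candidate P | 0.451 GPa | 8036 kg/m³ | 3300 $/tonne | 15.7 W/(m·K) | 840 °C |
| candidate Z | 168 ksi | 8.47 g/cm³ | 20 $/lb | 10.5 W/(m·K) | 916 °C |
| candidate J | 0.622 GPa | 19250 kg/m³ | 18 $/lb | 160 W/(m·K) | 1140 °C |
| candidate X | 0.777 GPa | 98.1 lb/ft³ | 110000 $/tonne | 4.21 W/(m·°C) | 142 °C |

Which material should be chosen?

Screen on constraints: cost ≤ 77 $/kg; k ≥ 7.36 W/(m·K); max service T ≥ 491 °C. Survivors: candidate P, candidate Z, candidate J.
After converting to SI:
  candidate P: σ_y = 451.0 MPa, ρ = 8036 kg/m³
  candidate Z: σ_y = 1158 MPa, ρ = 8470 kg/m³
  candidate J: σ_y = 622.0 MPa, ρ = 19250 kg/m³
  candidate Z: M = 137 kN·m/kg
  candidate P: M = 56.1 kN·m/kg
  candidate J: M = 32.3 kN·m/kg
The maximum is for candidate Z.

candidate Z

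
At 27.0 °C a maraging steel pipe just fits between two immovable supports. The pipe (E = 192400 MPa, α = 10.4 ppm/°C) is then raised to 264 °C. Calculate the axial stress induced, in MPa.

474 MPa

E = 192400 MPa = 192.4 GPa.
ΔT = 237.0 K. Constrained thermal stress σ = E·α·ΔT = 192.4×10³ MPa × 10.4×10⁻⁶ × 237.0 = 474 MPa (compressive).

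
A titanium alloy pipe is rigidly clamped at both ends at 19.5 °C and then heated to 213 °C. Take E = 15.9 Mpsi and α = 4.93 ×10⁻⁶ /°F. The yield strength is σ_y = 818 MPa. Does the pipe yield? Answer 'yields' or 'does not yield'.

does not yield

E = 15.9 Mpsi = 109.6 GPa.
α = 4.93×10⁻⁶/°F × 9/5 = 8.87×10⁻⁶/K.
ΔT = 193.5 K. Constrained thermal stress σ = E·α·ΔT = 109.6×10³ MPa × 8.87×10⁻⁶ × 193.5 = 188 MPa (compressive).
Compare to σ_y = 818 MPa: σ < σ_y, so it does not yield.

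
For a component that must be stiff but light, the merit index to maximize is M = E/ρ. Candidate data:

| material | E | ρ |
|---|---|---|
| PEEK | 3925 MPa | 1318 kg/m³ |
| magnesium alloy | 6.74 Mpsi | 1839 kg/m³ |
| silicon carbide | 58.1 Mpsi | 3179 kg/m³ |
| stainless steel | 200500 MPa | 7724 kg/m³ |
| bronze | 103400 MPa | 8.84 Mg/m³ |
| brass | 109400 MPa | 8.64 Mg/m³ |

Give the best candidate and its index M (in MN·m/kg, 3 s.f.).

Normalizing units and computing the index:
  PEEK: E = 3.925 GPa, ρ = 1318 kg/m³
  magnesium alloy: E = 46.47 GPa, ρ = 1839 kg/m³
  silicon carbide: E = 400.6 GPa, ρ = 3179 kg/m³
  stainless steel: E = 200.5 GPa, ρ = 7724 kg/m³
  bronze: E = 103.4 GPa, ρ = 8840 kg/m³
  brass: E = 109.4 GPa, ρ = 8640 kg/m³
  silicon carbide: M = 126 MN·m/kg
  stainless steel: M = 26.0 MN·m/kg
  magnesium alloy: M = 25.3 MN·m/kg
  brass: M = 12.7 MN·m/kg
  bronze: M = 11.7 MN·m/kg
  PEEK: M = 2.98 MN·m/kg
The maximum is for silicon carbide.

silicon carbide, M = 126 MN·m/kg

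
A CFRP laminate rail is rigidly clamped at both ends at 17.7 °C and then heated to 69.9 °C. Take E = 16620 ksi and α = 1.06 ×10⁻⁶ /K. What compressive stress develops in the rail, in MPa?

6.34 MPa

E = 16620 ksi = 114.6 GPa.
ΔT = 52.20 K. Constrained thermal stress σ = E·α·ΔT = 114.6×10³ MPa × 1.06×10⁻⁶ × 52.20 = 6.34 MPa (compressive).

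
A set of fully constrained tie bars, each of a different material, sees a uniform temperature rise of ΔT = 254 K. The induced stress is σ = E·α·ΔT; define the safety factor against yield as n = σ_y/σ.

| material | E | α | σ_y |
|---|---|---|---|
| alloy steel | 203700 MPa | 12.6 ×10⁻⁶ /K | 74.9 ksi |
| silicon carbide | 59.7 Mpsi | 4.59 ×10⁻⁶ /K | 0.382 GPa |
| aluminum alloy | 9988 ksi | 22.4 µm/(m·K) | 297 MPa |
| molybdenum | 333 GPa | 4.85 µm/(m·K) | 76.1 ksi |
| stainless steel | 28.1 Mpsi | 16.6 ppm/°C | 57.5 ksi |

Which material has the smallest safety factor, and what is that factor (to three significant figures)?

stainless steel, n = 0.485

Per material, after unit conversion:
  alloy steel: E = 203.7, α = 12.6, σ_y = 516.4 → σ = 652 MPa, n = 0.792
  silicon carbide: E = 411.6, α = 4.59, σ_y = 382.0 → σ = 480 MPa, n = 0.796
  aluminum alloy: E = 68.86, α = 22.4, σ_y = 297.0 → σ = 392 MPa, n = 0.758
  molybdenum: E = 333.0, α = 4.85, σ_y = 524.7 → σ = 410 MPa, n = 1.28
  stainless steel: E = 193.7, α = 16.6, σ_y = 396.4 → σ = 817 MPa, n = 0.485
Stainless steel has the lowest safety factor, n = 0.485.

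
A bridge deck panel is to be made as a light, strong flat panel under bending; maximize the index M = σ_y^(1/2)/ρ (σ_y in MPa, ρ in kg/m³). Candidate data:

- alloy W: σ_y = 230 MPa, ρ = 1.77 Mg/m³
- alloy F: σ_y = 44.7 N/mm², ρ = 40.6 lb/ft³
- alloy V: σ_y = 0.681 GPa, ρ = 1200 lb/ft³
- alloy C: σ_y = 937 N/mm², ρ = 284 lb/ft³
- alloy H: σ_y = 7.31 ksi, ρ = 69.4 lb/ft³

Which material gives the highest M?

After converting to SI:
  alloy W: σ_y = 230.0 MPa, ρ = 1770 kg/m³
  alloy F: σ_y = 44.70 MPa, ρ = 650.3 kg/m³
  alloy V: σ_y = 681.0 MPa, ρ = 19220 kg/m³
  alloy C: σ_y = 937.0 MPa, ρ = 4549 kg/m³
  alloy H: σ_y = 50.40 MPa, ρ = 1112 kg/m³
  alloy F: M = 10.3×10⁻³
  alloy W: M = 8.57×10⁻³
  alloy C: M = 6.73×10⁻³
  alloy H: M = 6.39×10⁻³
  alloy V: M = 1.36×10⁻³
Alloy F ranks first.

alloy F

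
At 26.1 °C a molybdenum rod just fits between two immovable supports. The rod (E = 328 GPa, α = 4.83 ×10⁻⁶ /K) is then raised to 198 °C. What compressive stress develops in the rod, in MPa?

ΔT = 171.9 K. Constrained thermal stress σ = E·α·ΔT = 328.0×10³ MPa × 4.83×10⁻⁶ × 171.9 = 272 MPa (compressive).

272 MPa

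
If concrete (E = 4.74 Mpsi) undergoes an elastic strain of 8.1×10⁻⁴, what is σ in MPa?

26.5 MPa

E = 4.74 Mpsi = 32.68 GPa.
σ = E·ε = 32680 MPa × 8.1×10⁻⁴ = 26.5 MPa.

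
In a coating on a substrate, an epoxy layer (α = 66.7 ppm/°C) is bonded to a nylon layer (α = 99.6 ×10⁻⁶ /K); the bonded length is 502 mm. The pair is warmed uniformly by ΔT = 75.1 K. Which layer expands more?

α(epoxy) = 66.7×10⁻⁶/K vs α(nylon) = 99.6×10⁻⁶/K.
Higher α expands more for the same ΔT: nylon.

nylon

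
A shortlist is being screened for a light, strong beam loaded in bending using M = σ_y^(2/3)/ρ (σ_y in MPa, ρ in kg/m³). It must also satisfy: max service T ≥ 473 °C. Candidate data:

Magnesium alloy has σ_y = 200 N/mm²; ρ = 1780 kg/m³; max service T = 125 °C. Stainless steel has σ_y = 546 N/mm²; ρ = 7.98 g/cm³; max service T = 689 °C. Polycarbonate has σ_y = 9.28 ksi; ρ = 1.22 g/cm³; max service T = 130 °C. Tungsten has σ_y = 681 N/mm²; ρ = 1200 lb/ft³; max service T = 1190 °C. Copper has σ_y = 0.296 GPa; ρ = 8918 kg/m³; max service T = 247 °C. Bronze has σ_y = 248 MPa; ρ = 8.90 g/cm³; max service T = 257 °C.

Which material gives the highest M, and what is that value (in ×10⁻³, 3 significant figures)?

Screen on constraints: max service T ≥ 473 °C. Survivors: stainless steel, tungsten.
Putting every candidate on a common basis:
  stainless steel: σ_y = 546.0 MPa, ρ = 7980 kg/m³
  tungsten: σ_y = 681.0 MPa, ρ = 19220 kg/m³
  stainless steel: M = 8.37×10⁻³
  tungsten: M = 4.03×10⁻³
The maximum is for stainless steel.

stainless steel, M = 8.37×10⁻³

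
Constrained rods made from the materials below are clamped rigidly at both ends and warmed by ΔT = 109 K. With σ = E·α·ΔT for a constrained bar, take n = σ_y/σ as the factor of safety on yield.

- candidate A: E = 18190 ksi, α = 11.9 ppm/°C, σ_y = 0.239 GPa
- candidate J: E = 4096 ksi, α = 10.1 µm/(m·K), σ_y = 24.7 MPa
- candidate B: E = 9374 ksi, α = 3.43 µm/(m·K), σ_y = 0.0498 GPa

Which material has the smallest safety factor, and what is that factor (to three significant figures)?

candidate J, n = 0.794

Per material, after unit conversion:
  candidate A: E = 125.4, α = 11.9, σ_y = 239.0 → σ = 163 MPa, n = 1.47
  candidate J: E = 28.24, α = 10.1, σ_y = 24.70 → σ = 31.1 MPa, n = 0.794
  candidate B: E = 64.63, α = 3.43, σ_y = 49.80 → σ = 24.2 MPa, n = 2.06
Smallest n: candidate J with n = 0.794.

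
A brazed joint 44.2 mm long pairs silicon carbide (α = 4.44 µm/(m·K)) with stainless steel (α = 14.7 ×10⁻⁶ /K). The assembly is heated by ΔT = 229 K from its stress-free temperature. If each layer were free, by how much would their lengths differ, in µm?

104 µm

Δα = |4.44 − 14.7|×10⁻⁶/K = 10.3×10⁻⁶/K.
ΔL_mismatch = Δα·L·ΔT = 10.3×10⁻⁶ × 44.2 mm × 229.0 K = 104 µm.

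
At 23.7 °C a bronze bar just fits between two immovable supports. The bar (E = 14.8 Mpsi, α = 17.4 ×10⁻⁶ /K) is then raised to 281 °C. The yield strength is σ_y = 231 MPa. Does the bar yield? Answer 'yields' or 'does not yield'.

yields

E = 14.8 Mpsi = 102.0 GPa.
ΔT = 257.3 K. Constrained thermal stress σ = E·α·ΔT = 102.0×10³ MPa × 17.4×10⁻⁶ × 257.3 = 457 MPa (compressive).
Compare to σ_y = 231 MPa: σ ≥ σ_y, so it yields.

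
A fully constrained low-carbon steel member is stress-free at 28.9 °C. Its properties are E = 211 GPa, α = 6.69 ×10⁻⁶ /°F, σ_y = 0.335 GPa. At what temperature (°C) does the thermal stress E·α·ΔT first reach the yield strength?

161 °C

α = 6.69×10⁻⁶/°F × 9/5 = 12.0×10⁻⁶/K.
σ_y = 0.335 GPa = 335.0 MPa.
E·α·ΔT = 335.0 MPa ⇒ ΔT = 335.0 / (211.0×10³ × 12.0×10⁻⁶) = 131.8 K.
T = 28.9 + 131.8 = 160.7 °C.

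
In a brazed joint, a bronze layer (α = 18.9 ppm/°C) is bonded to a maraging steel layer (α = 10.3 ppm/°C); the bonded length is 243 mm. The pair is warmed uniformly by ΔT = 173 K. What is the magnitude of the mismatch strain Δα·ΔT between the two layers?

Δα = |18.9 − 10.3|×10⁻⁶/K = 8.60×10⁻⁶/K.
Mismatch strain = Δα·ΔT = 8.60×10⁻⁶ × 173.0 = 1.49×10⁻³.

1.49×10⁻³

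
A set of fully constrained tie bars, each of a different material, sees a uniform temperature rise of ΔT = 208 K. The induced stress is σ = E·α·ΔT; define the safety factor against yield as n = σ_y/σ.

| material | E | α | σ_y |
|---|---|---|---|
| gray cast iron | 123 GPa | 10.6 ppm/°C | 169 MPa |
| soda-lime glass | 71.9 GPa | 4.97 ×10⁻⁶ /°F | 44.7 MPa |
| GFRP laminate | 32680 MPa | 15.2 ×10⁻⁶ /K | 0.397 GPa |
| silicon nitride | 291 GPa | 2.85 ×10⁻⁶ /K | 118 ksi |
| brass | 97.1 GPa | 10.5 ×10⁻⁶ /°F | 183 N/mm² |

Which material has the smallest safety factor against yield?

soda-lime glass

Per material, after unit conversion:
  gray cast iron: E = 123.0, α = 10.6, σ_y = 169.0 → σ = 271 MPa, n = 0.623
  soda-lime glass: E = 71.90, α = 8.95, σ_y = 44.70 → σ = 134 MPa, n = 0.334
  GFRP laminate: E = 32.68, α = 15.2, σ_y = 397.0 → σ = 103 MPa, n = 3.84
  silicon nitride: E = 291.0, α = 2.85, σ_y = 813.6 → σ = 173 MPa, n = 4.72
  brass: E = 97.10, α = 18.9, σ_y = 183.0 → σ = 382 MPa, n = 0.479
Smallest n: soda-lime glass with n = 0.334.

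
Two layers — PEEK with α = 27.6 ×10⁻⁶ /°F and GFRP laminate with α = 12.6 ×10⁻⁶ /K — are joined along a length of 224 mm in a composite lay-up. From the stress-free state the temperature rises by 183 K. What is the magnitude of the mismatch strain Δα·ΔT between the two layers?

PEEK: α = 27.6×10⁻⁶/°F × 9/5 = 49.7×10⁻⁶/K.
Δα = |49.7 − 12.6|×10⁻⁶/K = 37.1×10⁻⁶/K.
Mismatch strain = Δα·ΔT = 37.1×10⁻⁶ × 183.0 = 6.79×10⁻³.

6.79×10⁻³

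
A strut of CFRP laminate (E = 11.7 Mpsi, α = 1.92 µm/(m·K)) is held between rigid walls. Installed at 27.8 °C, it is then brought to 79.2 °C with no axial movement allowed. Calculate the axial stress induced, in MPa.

E = 11.7 Mpsi = 80.67 GPa.
ΔT = 51.40 K. Constrained thermal stress σ = E·α·ΔT = 80.67×10³ MPa × 1.92×10⁻⁶ × 51.40 = 7.96 MPa (compressive).

7.96 MPa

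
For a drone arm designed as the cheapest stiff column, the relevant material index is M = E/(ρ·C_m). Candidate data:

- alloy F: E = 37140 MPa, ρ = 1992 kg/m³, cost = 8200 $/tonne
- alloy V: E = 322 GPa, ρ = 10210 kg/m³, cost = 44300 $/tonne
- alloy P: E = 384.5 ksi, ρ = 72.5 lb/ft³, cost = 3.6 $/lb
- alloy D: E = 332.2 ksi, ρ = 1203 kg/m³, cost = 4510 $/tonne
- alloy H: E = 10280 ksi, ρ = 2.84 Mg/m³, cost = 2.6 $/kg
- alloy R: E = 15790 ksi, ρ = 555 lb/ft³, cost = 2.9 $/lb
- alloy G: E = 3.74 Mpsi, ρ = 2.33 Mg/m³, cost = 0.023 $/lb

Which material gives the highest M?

Convert each candidate to consistent units, then evaluate M:
  alloy F: E = 37.14 GPa, ρ = 1992 kg/m³, cost = 8.200 $/kg
  alloy V: E = 322.0 GPa, ρ = 10210 kg/m³, cost = 44.30 $/kg
  alloy P: E = 2.651 GPa, ρ = 1161 kg/m³, cost = 7.937 $/kg
  alloy D: E = 2.290 GPa, ρ = 1203 kg/m³, cost = 4.510 $/kg
  alloy H: E = 70.88 GPa, ρ = 2840 kg/m³, cost = 2.600 $/kg
  alloy R: E = 108.9 GPa, ρ = 8890 kg/m³, cost = 6.393 $/kg
  alloy G: E = 25.79 GPa, ρ = 2330 kg/m³, cost = 0.05071 $/kg
  alloy G: M = 218 MN·m per $
  alloy H: M = 9.60 MN·m per $
  alloy F: M = 2.27 MN·m per $
  alloy R: M = 1.92 MN·m per $
  alloy V: M = 0.712 MN·m per $
  alloy D: M = 0.422 MN·m per $
  alloy P: M = 0.288 MN·m per $
Highest index: alloy G.

alloy G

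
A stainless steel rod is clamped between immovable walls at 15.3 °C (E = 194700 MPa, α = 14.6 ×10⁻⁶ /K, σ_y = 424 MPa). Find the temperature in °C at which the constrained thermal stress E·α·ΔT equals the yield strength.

164 °C

E = 194700 MPa = 194.7 GPa.
E·α·ΔT = 424.0 MPa ⇒ ΔT = 424.0 / (194.7×10³ × 14.6×10⁻⁶) = 149.2 K.
T = 15.3 + 149.2 = 164.5 °C.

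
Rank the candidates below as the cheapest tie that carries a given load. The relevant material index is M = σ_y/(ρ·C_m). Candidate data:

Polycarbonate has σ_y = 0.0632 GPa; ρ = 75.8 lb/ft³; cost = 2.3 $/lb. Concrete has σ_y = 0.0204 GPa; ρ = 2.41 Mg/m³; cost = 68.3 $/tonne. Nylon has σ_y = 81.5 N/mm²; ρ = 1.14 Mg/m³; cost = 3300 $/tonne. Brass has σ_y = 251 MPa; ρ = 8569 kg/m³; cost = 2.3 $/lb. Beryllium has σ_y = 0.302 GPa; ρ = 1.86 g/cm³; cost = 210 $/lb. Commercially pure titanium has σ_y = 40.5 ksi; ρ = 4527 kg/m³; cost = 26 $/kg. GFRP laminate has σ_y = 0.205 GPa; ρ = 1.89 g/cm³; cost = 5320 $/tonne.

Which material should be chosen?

After converting to SI:
  polycarbonate: σ_y = 63.20 MPa, ρ = 1214 kg/m³, cost = 5.071 $/kg
  concrete: σ_y = 20.40 MPa, ρ = 2410 kg/m³, cost = 0.06830 $/kg
  nylon: σ_y = 81.50 MPa, ρ = 1140 kg/m³, cost = 3.300 $/kg
  brass: σ_y = 251.0 MPa, ρ = 8569 kg/m³, cost = 5.071 $/kg
  beryllium: σ_y = 302.0 MPa, ρ = 1860 kg/m³, cost = 463.0 $/kg
  commercially pure titanium: σ_y = 279.2 MPa, ρ = 4527 kg/m³, cost = 26.00 $/kg
  GFRP laminate: σ_y = 205.0 MPa, ρ = 1890 kg/m³, cost = 5.320 $/kg
  concrete: M = 124 kN·m per $
  nylon: M = 21.7 kN·m per $
  GFRP laminate: M = 20.4 kN·m per $
  polycarbonate: M = 10.3 kN·m per $
  brass: M = 5.78 kN·m per $
  commercially pure titanium: M = 2.37 kN·m per $
  beryllium: M = 0.351 kN·m per $
Concrete has the largest M.

concrete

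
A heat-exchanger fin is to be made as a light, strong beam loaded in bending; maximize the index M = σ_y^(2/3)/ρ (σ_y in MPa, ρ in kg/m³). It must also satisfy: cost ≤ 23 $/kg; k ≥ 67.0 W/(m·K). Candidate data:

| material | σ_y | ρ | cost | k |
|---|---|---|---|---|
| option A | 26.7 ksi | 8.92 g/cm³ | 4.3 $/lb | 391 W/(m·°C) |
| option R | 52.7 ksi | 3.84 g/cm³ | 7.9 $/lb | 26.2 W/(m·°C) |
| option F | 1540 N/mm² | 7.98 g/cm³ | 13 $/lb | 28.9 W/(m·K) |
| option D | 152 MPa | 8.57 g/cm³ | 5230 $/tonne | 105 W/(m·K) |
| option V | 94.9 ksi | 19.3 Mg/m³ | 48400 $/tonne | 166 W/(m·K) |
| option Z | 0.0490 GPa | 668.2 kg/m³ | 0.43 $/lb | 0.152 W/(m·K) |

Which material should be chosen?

Screen on constraints: cost ≤ 23 $/kg; k ≥ 67.0 W/(m·K). Survivors: option A, option D.
In SI units:
  option A: σ_y = 184.1 MPa, ρ = 8920 kg/m³
  option D: σ_y = 152.0 MPa, ρ = 8570 kg/m³
  option A: M = 3.63×10⁻³
  option D: M = 3.32×10⁻³
Highest index: option A.

option A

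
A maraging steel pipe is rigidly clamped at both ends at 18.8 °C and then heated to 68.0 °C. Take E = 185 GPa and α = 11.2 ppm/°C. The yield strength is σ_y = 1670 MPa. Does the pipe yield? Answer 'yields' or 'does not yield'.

does not yield

ΔT = 49.20 K. Constrained thermal stress σ = E·α·ΔT = 185.0×10³ MPa × 11.2×10⁻⁶ × 49.20 = 102 MPa (compressive).
Compare to σ_y = 1670 MPa: σ < σ_y, so it does not yield.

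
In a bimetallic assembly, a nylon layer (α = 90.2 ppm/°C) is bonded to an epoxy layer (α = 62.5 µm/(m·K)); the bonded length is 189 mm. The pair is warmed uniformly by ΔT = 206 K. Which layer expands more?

nylon

α(nylon) = 90.2×10⁻⁶/K vs α(epoxy) = 62.5×10⁻⁶/K.
Higher α expands more for the same ΔT: nylon.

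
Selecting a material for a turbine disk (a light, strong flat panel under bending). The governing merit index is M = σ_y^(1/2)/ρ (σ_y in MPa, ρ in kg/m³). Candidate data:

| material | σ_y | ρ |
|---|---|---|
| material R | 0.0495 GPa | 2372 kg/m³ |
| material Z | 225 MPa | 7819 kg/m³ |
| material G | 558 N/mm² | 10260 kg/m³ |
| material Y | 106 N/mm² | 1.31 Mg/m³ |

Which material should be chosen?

material Y

Convert each candidate to consistent units, then evaluate M:
  material R: σ_y = 49.50 MPa, ρ = 2372 kg/m³
  material Z: σ_y = 225.0 MPa, ρ = 7819 kg/m³
  material G: σ_y = 558.0 MPa, ρ = 10260 kg/m³
  material Y: σ_y = 106.0 MPa, ρ = 1310 kg/m³
  material Y: M = 7.86×10⁻³
  material R: M = 2.97×10⁻³
  material G: M = 2.30×10⁻³
  material Z: M = 1.92×10⁻³
Material Y ranks first.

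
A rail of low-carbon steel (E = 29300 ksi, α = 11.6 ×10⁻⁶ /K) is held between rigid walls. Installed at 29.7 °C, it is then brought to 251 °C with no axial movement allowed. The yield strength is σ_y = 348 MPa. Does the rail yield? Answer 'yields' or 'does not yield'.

E = 29300 ksi = 202.0 GPa.
ΔT = 221.3 K. Constrained thermal stress σ = E·α·ΔT = 202.0×10³ MPa × 11.6×10⁻⁶ × 221.3 = 519 MPa (compressive).
Compare to σ_y = 348 MPa: σ ≥ σ_y, so it yields.

yields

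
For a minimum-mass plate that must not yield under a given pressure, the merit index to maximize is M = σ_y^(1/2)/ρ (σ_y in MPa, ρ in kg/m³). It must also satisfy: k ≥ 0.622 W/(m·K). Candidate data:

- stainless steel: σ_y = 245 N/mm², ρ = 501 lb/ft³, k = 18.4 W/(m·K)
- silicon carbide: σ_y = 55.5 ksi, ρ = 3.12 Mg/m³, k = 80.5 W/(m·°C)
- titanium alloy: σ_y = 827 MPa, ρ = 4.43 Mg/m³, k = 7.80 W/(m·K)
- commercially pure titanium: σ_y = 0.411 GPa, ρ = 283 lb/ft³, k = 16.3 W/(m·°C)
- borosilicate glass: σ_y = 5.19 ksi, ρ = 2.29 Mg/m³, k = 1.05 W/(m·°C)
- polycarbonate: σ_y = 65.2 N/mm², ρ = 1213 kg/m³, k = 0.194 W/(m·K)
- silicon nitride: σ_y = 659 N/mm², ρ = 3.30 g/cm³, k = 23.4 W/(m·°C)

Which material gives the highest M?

silicon nitride

Screen on constraints: k ≥ 0.622 W/(m·K). Survivors: stainless steel, silicon carbide, titanium alloy, commercially pure titanium, borosilicate glass, silicon nitride.
In SI units:
  stainless steel: σ_y = 245.0 MPa, ρ = 8025 kg/m³
  silicon carbide: σ_y = 382.7 MPa, ρ = 3120 kg/m³
  titanium alloy: σ_y = 827.0 MPa, ρ = 4430 kg/m³
  commercially pure titanium: σ_y = 411.0 MPa, ρ = 4533 kg/m³
  borosilicate glass: σ_y = 35.78 MPa, ρ = 2290 kg/m³
  silicon nitride: σ_y = 659.0 MPa, ρ = 3300 kg/m³
  silicon nitride: M = 7.78×10⁻³
  titanium alloy: M = 6.49×10⁻³
  silicon carbide: M = 6.27×10⁻³
  commercially pure titanium: M = 4.47×10⁻³
  borosilicate glass: M = 2.61×10⁻³
  stainless steel: M = 1.95×10⁻³
The maximum is for silicon nitride.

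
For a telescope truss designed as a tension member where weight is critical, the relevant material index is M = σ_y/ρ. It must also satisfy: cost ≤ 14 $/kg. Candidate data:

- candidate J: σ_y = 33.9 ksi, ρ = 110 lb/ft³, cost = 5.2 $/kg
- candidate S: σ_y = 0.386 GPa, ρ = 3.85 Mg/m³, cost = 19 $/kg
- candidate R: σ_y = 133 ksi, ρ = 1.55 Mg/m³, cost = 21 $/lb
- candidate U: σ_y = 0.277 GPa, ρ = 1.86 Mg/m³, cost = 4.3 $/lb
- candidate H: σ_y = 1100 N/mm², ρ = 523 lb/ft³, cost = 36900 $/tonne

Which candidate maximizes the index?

candidate U

Screen on constraints: cost ≤ 14 $/kg. Survivors: candidate J, candidate U.
In SI units:
  candidate J: σ_y = 233.7 MPa, ρ = 1762 kg/m³
  candidate U: σ_y = 277.0 MPa, ρ = 1860 kg/m³
  candidate U: M = 149 kN·m/kg
  candidate J: M = 133 kN·m/kg
The maximum is for candidate U.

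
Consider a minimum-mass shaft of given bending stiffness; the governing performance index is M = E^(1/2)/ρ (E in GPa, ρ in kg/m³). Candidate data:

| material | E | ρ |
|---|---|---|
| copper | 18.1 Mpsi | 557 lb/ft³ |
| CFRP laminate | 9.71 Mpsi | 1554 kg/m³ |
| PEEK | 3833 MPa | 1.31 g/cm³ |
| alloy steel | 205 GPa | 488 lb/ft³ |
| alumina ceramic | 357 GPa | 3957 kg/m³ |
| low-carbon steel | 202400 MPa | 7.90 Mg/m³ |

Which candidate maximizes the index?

Convert each candidate to consistent units, then evaluate M:
  copper: E = 124.8 GPa, ρ = 8922 kg/m³
  CFRP laminate: E = 66.95 GPa, ρ = 1554 kg/m³
  PEEK: E = 3.833 GPa, ρ = 1310 kg/m³
  alloy steel: E = 205.0 GPa, ρ = 7817 kg/m³
  alumina ceramic: E = 357.0 GPa, ρ = 3957 kg/m³
  low-carbon steel: E = 202.4 GPa, ρ = 7900 kg/m³
  CFRP laminate: M = 5.27×10⁻³
  alumina ceramic: M = 4.77×10⁻³
  alloy steel: M = 1.83×10⁻³
  low-carbon steel: M = 1.80×10⁻³
  PEEK: M = 1.49×10⁻³
  copper: M = 1.25×10⁻³
CFRP laminate has the largest M.

CFRP laminate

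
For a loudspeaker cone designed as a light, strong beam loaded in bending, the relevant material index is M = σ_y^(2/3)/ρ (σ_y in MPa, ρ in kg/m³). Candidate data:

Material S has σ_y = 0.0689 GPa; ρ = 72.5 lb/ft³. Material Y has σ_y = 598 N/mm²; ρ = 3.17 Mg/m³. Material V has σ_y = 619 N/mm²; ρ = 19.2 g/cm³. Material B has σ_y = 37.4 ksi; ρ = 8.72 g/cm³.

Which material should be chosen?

In SI units:
  material S: σ_y = 68.90 MPa, ρ = 1161 kg/m³
  material Y: σ_y = 598.0 MPa, ρ = 3170 kg/m³
  material V: σ_y = 619.0 MPa, ρ = 19200 kg/m³
  material B: σ_y = 257.9 MPa, ρ = 8720 kg/m³
  material Y: M = 22.4×10⁻³
  material S: M = 14.5×10⁻³
  material B: M = 4.65×10⁻³
  material V: M = 3.78×10⁻³
Material Y ranks first.

material Y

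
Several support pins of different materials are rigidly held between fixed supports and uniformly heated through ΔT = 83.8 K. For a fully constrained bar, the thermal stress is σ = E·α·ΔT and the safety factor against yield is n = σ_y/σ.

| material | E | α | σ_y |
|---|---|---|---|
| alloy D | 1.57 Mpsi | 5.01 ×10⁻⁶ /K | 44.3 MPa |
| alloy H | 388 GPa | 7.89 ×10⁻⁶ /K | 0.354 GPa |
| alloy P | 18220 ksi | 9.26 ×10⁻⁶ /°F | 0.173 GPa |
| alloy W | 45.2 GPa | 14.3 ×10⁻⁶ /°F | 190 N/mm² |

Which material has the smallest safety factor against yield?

alloy P

Per material, after unit conversion:
  alloy D: E = 10.82, α = 5.01, σ_y = 44.30 → σ = 4.54 MPa, n = 9.75
  alloy H: E = 388.0, α = 7.89, σ_y = 354.0 → σ = 257 MPa, n = 1.38
  alloy P: E = 125.6, α = 16.7, σ_y = 173.0 → σ = 175 MPa, n = 0.986
  alloy W: E = 45.20, α = 25.7, σ_y = 190.0 → σ = 97.5 MPa, n = 1.95
The minimum is alloy P at n = 0.986.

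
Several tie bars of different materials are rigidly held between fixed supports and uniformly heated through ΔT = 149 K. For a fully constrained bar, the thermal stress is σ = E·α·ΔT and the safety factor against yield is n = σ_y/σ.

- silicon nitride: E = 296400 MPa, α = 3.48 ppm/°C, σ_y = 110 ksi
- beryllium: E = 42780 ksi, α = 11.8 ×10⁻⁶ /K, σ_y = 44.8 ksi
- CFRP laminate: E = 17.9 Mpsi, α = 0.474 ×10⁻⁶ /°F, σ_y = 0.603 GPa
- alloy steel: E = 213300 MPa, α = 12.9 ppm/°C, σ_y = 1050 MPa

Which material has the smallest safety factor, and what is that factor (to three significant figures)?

Converting E to GPa, α to ×10⁻⁶/K, σ_y to MPa, then σ and n for each:
  silicon nitride: E = 296.4, α = 3.48, σ_y = 758.4 → σ = 154 MPa, n = 4.93
  beryllium: E = 295.0, α = 11.8, σ_y = 308.9 → σ = 519 MPa, n = 0.596
  CFRP laminate: E = 123.4, α = 0.853, σ_y = 603.0 → σ = 15.7 MPa, n = 38.4
  alloy steel: E = 213.3, α = 12.9, σ_y = 1050 → σ = 410 MPa, n = 2.56
Smallest n: beryllium with n = 0.596.

beryllium, n = 0.596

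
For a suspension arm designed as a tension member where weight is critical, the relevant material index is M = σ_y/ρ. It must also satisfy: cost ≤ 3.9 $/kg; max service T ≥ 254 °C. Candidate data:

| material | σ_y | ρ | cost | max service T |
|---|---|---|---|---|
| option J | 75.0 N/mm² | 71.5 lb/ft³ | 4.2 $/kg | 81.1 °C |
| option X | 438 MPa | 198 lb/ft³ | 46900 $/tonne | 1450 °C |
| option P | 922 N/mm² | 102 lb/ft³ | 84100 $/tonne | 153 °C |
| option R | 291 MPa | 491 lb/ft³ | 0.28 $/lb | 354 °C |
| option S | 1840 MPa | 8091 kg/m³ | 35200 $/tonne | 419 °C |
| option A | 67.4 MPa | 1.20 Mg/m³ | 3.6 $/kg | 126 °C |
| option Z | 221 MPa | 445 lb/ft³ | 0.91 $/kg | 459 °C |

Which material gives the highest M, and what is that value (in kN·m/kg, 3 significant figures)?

Screen on constraints: cost ≤ 3.9 $/kg; max service T ≥ 254 °C. Survivors: option R, option Z.
Putting every candidate on a common basis:
  option R: σ_y = 291.0 MPa, ρ = 7865 kg/m³
  option Z: σ_y = 221.0 MPa, ρ = 7128 kg/m³
  option R: M = 37.0 kN·m/kg
  option Z: M = 31.0 kN·m/kg
Highest index: option R.

option R, M = 37.0 kN·m/kg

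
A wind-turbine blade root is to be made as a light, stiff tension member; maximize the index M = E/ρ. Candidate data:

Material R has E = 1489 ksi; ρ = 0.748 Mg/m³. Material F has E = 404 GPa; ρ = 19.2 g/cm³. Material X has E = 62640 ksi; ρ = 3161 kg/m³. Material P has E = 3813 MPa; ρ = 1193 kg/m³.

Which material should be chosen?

material X

After converting to SI:
  material R: E = 10.27 GPa, ρ = 748.0 kg/m³
  material F: E = 404.0 GPa, ρ = 19200 kg/m³
  material X: E = 431.9 GPa, ρ = 3161 kg/m³
  material P: E = 3.813 GPa, ρ = 1193 kg/m³
  material X: M = 137 MN·m/kg
  material F: M = 21.0 MN·m/kg
  material R: M = 13.7 MN·m/kg
  material P: M = 3.20 MN·m/kg
Material X ranks first.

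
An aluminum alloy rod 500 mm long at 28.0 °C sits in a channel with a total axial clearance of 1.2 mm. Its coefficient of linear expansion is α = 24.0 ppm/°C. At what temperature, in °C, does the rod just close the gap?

α·L₀·ΔT = 1.2 mm ⇒ ΔT = 1.2 / (24.0×10⁻⁶ × 500.0) = 100.0 K.
T = 28.0 + 100.0 = 128.0 °C.

128 °C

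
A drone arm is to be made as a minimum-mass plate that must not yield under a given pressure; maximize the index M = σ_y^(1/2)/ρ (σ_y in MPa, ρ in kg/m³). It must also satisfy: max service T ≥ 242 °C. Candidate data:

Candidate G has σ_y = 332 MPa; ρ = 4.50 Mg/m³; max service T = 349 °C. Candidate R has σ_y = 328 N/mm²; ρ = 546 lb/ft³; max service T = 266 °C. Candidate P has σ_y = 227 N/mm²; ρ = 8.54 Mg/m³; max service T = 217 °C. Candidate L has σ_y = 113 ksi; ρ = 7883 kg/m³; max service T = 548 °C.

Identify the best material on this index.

Screen on constraints: max service T ≥ 242 °C. Survivors: candidate G, candidate R, candidate L.
Convert each candidate to consistent units, then evaluate M:
  candidate G: σ_y = 332.0 MPa, ρ = 4500 kg/m³
  candidate R: σ_y = 328.0 MPa, ρ = 8746 kg/m³
  candidate L: σ_y = 779.1 MPa, ρ = 7883 kg/m³
  candidate G: M = 4.05×10⁻³
  candidate L: M = 3.54×10⁻³
  candidate R: M = 2.07×10⁻³
Candidate G has the largest M.

candidate G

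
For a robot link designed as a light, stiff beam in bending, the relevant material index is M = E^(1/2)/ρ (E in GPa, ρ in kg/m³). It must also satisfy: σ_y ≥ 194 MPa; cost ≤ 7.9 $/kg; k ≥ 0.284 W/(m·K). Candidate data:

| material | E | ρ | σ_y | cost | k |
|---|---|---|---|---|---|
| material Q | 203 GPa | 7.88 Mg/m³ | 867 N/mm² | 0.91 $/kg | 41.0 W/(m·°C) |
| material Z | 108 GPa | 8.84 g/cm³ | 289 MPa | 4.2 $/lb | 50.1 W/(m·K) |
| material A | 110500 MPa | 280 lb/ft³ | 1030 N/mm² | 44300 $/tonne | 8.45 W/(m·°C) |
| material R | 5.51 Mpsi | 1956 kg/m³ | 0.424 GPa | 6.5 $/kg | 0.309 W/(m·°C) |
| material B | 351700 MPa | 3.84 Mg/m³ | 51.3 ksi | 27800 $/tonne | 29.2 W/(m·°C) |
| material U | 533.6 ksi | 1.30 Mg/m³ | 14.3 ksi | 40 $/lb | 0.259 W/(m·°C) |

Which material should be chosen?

Screen on constraints: σ_y ≥ 194 MPa; cost ≤ 7.9 $/kg; k ≥ 0.284 W/(m·K). Survivors: material Q, material R.
In SI units:
  material Q: E = 203.0 GPa, ρ = 7880 kg/m³
  material R: E = 37.99 GPa, ρ = 1956 kg/m³
  material R: M = 3.15×10⁻³
  material Q: M = 1.81×10⁻³
Material R ranks first.

material R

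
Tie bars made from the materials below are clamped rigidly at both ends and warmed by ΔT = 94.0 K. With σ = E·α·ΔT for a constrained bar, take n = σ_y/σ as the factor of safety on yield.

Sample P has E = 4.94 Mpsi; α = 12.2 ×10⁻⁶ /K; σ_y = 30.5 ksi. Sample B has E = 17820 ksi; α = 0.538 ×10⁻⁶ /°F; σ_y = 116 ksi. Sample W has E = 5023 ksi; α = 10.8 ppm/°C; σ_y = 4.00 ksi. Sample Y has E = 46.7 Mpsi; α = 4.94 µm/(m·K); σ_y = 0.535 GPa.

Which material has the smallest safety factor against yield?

sample W

With everything in SI (GPa, ×10⁻⁶/K, MPa):
  sample P: E = 34.06, α = 12.2, σ_y = 210.3 → σ = 39.1 MPa, n = 5.38
  sample B: E = 122.9, α = 0.968, σ_y = 799.8 → σ = 11.2 MPa, n = 71.5
  sample W: E = 34.63, α = 10.8, σ_y = 27.58 → σ = 35.2 MPa, n = 0.784
  sample Y: E = 322.0, α = 4.94, σ_y = 535.0 → σ = 150 MPa, n = 3.58
Sample W has the lowest safety factor, n = 0.784.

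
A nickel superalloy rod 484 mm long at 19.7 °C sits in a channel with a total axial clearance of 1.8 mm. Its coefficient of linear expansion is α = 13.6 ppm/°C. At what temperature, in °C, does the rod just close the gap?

293 °C

α·L₀·ΔT = 1.8 mm ⇒ ΔT = 1.8 / (13.6×10⁻⁶ × 484.0) = 273.5 K.
T = 19.7 + 273.5 = 293.2 °C.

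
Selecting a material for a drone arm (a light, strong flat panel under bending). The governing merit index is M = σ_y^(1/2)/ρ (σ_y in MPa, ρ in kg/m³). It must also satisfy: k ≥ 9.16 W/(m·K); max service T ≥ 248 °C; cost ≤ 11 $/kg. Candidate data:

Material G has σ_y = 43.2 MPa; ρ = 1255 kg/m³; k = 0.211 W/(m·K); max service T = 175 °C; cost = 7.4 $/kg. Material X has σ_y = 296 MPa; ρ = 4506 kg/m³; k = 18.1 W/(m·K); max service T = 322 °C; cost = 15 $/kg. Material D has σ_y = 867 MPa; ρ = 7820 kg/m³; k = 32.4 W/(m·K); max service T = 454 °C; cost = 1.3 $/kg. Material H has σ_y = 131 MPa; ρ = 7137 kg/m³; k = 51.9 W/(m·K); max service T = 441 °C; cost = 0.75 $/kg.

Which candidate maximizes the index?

material D

Screen on constraints: k ≥ 9.16 W/(m·K); max service T ≥ 248 °C; cost ≤ 11 $/kg. Survivors: material D, material H.
Per-candidate index values:
  material D: M = 3.77×10⁻³
  material H: M = 1.60×10⁻³
Material D ranks first.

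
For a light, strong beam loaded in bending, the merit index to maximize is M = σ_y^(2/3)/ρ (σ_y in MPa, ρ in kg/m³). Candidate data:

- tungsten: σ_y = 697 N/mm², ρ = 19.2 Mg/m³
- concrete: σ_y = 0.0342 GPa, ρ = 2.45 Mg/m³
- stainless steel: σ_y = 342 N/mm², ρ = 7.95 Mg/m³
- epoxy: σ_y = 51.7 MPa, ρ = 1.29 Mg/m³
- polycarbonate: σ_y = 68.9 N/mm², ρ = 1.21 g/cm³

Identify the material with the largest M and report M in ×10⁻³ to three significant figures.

Convert each candidate to consistent units, then evaluate M:
  tungsten: σ_y = 697.0 MPa, ρ = 19200 kg/m³
  concrete: σ_y = 34.20 MPa, ρ = 2450 kg/m³
  stainless steel: σ_y = 342.0 MPa, ρ = 7950 kg/m³
  epoxy: σ_y = 51.70 MPa, ρ = 1290 kg/m³
  polycarbonate: σ_y = 68.90 MPa, ρ = 1210 kg/m³
  polycarbonate: M = 13.9×10⁻³
  epoxy: M = 10.8×10⁻³
  stainless steel: M = 6.15×10⁻³
  concrete: M = 4.30×10⁻³
  tungsten: M = 4.09×10⁻³
Polycarbonate has the largest M.

polycarbonate, M = 13.9×10⁻³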